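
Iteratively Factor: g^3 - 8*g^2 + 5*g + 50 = (g - 5)*(g^2 - 3*g - 10) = (g - 5)*(g + 2)*(g - 5)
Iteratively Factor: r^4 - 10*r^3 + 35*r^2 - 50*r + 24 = (r - 2)*(r^3 - 8*r^2 + 19*r - 12) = (r - 3)*(r - 2)*(r^2 - 5*r + 4) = (r - 3)*(r - 2)*(r - 1)*(r - 4)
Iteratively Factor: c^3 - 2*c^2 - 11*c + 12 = (c + 3)*(c^2 - 5*c + 4) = (c - 4)*(c + 3)*(c - 1)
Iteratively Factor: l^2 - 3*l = (l)*(l - 3)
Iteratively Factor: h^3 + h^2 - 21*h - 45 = (h - 5)*(h^2 + 6*h + 9) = (h - 5)*(h + 3)*(h + 3)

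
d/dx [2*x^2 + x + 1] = 4*x + 1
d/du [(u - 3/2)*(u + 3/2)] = 2*u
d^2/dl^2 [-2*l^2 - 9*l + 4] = -4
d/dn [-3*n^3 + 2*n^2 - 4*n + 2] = -9*n^2 + 4*n - 4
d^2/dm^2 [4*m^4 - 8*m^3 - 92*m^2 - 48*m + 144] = 48*m^2 - 48*m - 184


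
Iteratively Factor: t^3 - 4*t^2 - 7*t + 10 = (t - 5)*(t^2 + t - 2) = (t - 5)*(t - 1)*(t + 2)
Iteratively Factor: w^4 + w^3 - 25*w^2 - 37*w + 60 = (w + 3)*(w^3 - 2*w^2 - 19*w + 20) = (w - 5)*(w + 3)*(w^2 + 3*w - 4) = (w - 5)*(w - 1)*(w + 3)*(w + 4)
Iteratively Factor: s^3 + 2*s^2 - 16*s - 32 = (s - 4)*(s^2 + 6*s + 8) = (s - 4)*(s + 4)*(s + 2)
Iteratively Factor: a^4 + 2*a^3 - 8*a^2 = (a)*(a^3 + 2*a^2 - 8*a) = a*(a - 2)*(a^2 + 4*a) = a*(a - 2)*(a + 4)*(a)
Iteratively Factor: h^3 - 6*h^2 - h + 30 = (h - 5)*(h^2 - h - 6) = (h - 5)*(h + 2)*(h - 3)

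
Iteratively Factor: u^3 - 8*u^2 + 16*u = (u)*(u^2 - 8*u + 16) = u*(u - 4)*(u - 4)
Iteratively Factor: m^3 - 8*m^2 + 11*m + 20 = (m - 4)*(m^2 - 4*m - 5) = (m - 4)*(m + 1)*(m - 5)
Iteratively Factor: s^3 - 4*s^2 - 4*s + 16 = (s - 2)*(s^2 - 2*s - 8) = (s - 4)*(s - 2)*(s + 2)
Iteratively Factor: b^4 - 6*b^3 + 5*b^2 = (b - 5)*(b^3 - b^2) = b*(b - 5)*(b^2 - b) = b^2*(b - 5)*(b - 1)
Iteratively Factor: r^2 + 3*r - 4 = (r + 4)*(r - 1)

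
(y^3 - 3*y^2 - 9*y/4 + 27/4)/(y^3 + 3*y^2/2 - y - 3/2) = (2*y^2 - 9*y + 9)/(2*(y^2 - 1))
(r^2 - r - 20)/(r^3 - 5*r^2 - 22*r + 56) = (r - 5)/(r^2 - 9*r + 14)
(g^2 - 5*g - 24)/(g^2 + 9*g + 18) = (g - 8)/(g + 6)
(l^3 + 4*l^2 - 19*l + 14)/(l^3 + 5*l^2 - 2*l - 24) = (l^2 + 6*l - 7)/(l^2 + 7*l + 12)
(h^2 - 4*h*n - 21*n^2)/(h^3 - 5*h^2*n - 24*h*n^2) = (h - 7*n)/(h*(h - 8*n))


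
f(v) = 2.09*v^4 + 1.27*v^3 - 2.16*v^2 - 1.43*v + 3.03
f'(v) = 8.36*v^3 + 3.81*v^2 - 4.32*v - 1.43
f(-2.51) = 55.88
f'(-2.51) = -98.78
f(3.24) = 249.23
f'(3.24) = 308.91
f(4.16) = 677.05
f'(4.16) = 648.38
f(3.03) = 190.36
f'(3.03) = 253.02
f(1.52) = 11.48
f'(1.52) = 30.16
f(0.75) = 1.94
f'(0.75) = 1.00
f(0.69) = 1.91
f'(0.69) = 0.15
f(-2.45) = 50.19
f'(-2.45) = -90.92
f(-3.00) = 122.88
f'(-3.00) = -179.90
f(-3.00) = 122.88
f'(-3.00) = -179.90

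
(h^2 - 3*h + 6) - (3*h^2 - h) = -2*h^2 - 2*h + 6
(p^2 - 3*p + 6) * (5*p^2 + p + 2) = 5*p^4 - 14*p^3 + 29*p^2 + 12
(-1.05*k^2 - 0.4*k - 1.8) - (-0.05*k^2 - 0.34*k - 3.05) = -1.0*k^2 - 0.06*k + 1.25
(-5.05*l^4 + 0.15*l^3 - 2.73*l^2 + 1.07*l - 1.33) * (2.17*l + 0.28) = -10.9585*l^5 - 1.0885*l^4 - 5.8821*l^3 + 1.5575*l^2 - 2.5865*l - 0.3724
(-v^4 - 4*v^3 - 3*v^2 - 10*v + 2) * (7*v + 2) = -7*v^5 - 30*v^4 - 29*v^3 - 76*v^2 - 6*v + 4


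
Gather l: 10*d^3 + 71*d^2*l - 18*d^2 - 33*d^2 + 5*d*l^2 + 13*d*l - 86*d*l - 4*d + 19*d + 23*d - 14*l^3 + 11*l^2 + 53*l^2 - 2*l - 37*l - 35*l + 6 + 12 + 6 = 10*d^3 - 51*d^2 + 38*d - 14*l^3 + l^2*(5*d + 64) + l*(71*d^2 - 73*d - 74) + 24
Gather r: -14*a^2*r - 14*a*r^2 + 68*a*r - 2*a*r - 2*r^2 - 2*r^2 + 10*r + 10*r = r^2*(-14*a - 4) + r*(-14*a^2 + 66*a + 20)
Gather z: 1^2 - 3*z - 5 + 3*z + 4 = 0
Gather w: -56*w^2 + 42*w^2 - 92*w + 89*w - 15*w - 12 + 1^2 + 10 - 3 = -14*w^2 - 18*w - 4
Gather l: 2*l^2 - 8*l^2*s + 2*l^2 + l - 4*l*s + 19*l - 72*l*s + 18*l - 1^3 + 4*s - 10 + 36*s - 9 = l^2*(4 - 8*s) + l*(38 - 76*s) + 40*s - 20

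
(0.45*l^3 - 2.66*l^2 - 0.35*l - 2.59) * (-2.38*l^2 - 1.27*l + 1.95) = -1.071*l^5 + 5.7593*l^4 + 5.0887*l^3 + 1.4217*l^2 + 2.6068*l - 5.0505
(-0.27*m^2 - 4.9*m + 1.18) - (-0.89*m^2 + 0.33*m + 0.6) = 0.62*m^2 - 5.23*m + 0.58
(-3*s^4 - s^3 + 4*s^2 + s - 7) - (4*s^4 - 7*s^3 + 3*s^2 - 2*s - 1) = -7*s^4 + 6*s^3 + s^2 + 3*s - 6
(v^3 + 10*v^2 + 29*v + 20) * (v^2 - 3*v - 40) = v^5 + 7*v^4 - 41*v^3 - 467*v^2 - 1220*v - 800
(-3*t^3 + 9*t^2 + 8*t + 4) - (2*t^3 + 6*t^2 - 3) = -5*t^3 + 3*t^2 + 8*t + 7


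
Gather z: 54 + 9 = 63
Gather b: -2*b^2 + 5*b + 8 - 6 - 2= -2*b^2 + 5*b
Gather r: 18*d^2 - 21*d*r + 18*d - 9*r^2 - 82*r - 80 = 18*d^2 + 18*d - 9*r^2 + r*(-21*d - 82) - 80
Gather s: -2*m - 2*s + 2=-2*m - 2*s + 2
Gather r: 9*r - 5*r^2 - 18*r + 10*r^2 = 5*r^2 - 9*r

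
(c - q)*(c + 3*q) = c^2 + 2*c*q - 3*q^2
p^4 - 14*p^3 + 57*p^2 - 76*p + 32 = (p - 8)*(p - 4)*(p - 1)^2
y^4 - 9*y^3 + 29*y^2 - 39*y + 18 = (y - 3)^2*(y - 2)*(y - 1)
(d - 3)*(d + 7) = d^2 + 4*d - 21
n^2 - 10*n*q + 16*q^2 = (n - 8*q)*(n - 2*q)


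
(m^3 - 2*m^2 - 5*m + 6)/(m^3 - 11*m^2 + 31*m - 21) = (m + 2)/(m - 7)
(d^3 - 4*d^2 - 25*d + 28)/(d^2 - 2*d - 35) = (d^2 + 3*d - 4)/(d + 5)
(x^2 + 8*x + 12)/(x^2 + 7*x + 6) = (x + 2)/(x + 1)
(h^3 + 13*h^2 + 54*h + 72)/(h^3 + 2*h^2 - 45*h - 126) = (h + 4)/(h - 7)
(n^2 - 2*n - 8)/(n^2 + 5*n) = (n^2 - 2*n - 8)/(n*(n + 5))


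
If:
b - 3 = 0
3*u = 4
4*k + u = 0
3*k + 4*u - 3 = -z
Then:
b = 3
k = -1/3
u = 4/3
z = -4/3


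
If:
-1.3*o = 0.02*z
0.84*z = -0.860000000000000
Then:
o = 0.02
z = -1.02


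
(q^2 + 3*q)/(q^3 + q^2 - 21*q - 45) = q/(q^2 - 2*q - 15)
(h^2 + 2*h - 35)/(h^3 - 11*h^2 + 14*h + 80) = (h + 7)/(h^2 - 6*h - 16)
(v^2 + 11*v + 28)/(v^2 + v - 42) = (v + 4)/(v - 6)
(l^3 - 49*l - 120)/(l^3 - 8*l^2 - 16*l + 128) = (l^2 + 8*l + 15)/(l^2 - 16)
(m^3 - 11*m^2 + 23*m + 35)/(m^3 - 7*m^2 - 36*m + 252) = (m^2 - 4*m - 5)/(m^2 - 36)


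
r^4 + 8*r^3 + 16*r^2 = r^2*(r + 4)^2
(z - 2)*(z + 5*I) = z^2 - 2*z + 5*I*z - 10*I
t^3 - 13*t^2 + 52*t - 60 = (t - 6)*(t - 5)*(t - 2)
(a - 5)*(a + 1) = a^2 - 4*a - 5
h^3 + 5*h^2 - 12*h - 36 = (h - 3)*(h + 2)*(h + 6)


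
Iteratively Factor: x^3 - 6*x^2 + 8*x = (x - 4)*(x^2 - 2*x) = (x - 4)*(x - 2)*(x)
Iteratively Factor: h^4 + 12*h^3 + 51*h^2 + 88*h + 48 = (h + 1)*(h^3 + 11*h^2 + 40*h + 48) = (h + 1)*(h + 4)*(h^2 + 7*h + 12) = (h + 1)*(h + 3)*(h + 4)*(h + 4)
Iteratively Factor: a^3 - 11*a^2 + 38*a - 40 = (a - 5)*(a^2 - 6*a + 8) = (a - 5)*(a - 2)*(a - 4)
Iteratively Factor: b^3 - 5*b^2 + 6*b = (b)*(b^2 - 5*b + 6) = b*(b - 3)*(b - 2)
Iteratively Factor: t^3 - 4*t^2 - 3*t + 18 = (t - 3)*(t^2 - t - 6) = (t - 3)*(t + 2)*(t - 3)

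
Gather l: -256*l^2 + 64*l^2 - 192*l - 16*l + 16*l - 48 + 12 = -192*l^2 - 192*l - 36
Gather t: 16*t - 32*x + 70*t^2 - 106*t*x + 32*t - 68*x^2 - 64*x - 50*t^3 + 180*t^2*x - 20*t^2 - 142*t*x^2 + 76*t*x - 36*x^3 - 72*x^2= -50*t^3 + t^2*(180*x + 50) + t*(-142*x^2 - 30*x + 48) - 36*x^3 - 140*x^2 - 96*x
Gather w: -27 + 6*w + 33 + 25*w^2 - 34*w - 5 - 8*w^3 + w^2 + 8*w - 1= -8*w^3 + 26*w^2 - 20*w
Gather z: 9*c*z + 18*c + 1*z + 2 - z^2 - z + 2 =9*c*z + 18*c - z^2 + 4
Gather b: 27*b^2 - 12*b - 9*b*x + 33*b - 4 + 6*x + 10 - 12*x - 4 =27*b^2 + b*(21 - 9*x) - 6*x + 2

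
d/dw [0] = 0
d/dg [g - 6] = 1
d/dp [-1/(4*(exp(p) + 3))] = exp(p)/(4*(exp(p) + 3)^2)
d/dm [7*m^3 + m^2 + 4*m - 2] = 21*m^2 + 2*m + 4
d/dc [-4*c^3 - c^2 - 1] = 2*c*(-6*c - 1)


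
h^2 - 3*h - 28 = (h - 7)*(h + 4)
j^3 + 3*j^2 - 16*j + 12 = (j - 2)*(j - 1)*(j + 6)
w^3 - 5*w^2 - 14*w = w*(w - 7)*(w + 2)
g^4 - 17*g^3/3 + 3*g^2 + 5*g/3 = g*(g - 5)*(g - 1)*(g + 1/3)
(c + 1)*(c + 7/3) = c^2 + 10*c/3 + 7/3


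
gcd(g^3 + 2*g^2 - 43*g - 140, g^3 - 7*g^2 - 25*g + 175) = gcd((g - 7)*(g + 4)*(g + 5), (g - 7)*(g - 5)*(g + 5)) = g^2 - 2*g - 35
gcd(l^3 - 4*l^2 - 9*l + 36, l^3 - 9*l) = l^2 - 9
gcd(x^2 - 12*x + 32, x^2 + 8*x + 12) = 1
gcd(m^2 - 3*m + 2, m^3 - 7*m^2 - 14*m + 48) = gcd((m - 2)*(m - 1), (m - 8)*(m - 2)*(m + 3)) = m - 2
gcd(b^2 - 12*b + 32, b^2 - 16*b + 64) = b - 8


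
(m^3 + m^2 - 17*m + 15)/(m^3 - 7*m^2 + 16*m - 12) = (m^2 + 4*m - 5)/(m^2 - 4*m + 4)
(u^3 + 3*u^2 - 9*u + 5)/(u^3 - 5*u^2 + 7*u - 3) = (u + 5)/(u - 3)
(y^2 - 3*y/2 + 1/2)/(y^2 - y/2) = (y - 1)/y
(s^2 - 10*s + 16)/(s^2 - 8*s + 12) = (s - 8)/(s - 6)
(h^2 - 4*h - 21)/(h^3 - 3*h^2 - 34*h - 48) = (h - 7)/(h^2 - 6*h - 16)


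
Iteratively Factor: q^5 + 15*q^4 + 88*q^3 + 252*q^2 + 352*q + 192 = (q + 3)*(q^4 + 12*q^3 + 52*q^2 + 96*q + 64) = (q + 2)*(q + 3)*(q^3 + 10*q^2 + 32*q + 32) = (q + 2)*(q + 3)*(q + 4)*(q^2 + 6*q + 8) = (q + 2)*(q + 3)*(q + 4)^2*(q + 2)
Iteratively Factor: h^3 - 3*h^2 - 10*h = (h)*(h^2 - 3*h - 10) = h*(h - 5)*(h + 2)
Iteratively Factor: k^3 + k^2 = (k + 1)*(k^2) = k*(k + 1)*(k)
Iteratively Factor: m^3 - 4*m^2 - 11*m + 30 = (m - 5)*(m^2 + m - 6) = (m - 5)*(m + 3)*(m - 2)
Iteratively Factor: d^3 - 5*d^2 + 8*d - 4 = (d - 2)*(d^2 - 3*d + 2) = (d - 2)*(d - 1)*(d - 2)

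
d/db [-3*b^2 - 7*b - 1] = -6*b - 7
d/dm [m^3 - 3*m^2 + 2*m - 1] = 3*m^2 - 6*m + 2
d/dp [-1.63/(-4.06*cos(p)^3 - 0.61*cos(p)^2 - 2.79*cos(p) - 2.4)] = (19.8534*cos(p)^2 + 1.9886*cos(p) + 4.5477)*sin(p)/(4.06*cos(p)^3 + 0.61*cos(p)^2 + 2.79*cos(p) + 2.4)^2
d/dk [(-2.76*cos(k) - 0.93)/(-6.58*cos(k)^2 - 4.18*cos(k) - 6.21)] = (18.1608*cos(k)^2 + 12.2388*cos(k) - 13.2522)*sin(k)/(43.2964*cos(k)^4 + 55.0088*cos(k)^3 + 99.196*cos(k)^2 + 51.9156*cos(k) + 38.5641)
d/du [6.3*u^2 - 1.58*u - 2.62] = 12.6*u - 1.58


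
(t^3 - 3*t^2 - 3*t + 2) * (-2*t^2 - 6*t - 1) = -2*t^5 + 23*t^3 + 17*t^2 - 9*t - 2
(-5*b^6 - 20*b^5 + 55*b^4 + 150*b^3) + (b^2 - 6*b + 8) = -5*b^6 - 20*b^5 + 55*b^4 + 150*b^3 + b^2 - 6*b + 8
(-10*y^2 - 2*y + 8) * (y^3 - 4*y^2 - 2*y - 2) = -10*y^5 + 38*y^4 + 36*y^3 - 8*y^2 - 12*y - 16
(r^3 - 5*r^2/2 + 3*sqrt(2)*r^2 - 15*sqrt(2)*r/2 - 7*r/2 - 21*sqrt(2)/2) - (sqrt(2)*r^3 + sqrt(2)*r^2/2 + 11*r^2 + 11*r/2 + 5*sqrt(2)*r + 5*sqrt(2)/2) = -sqrt(2)*r^3 + r^3 - 27*r^2/2 + 5*sqrt(2)*r^2/2 - 25*sqrt(2)*r/2 - 9*r - 13*sqrt(2)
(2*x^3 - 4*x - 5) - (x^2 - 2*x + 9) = 2*x^3 - x^2 - 2*x - 14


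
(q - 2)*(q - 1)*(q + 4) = q^3 + q^2 - 10*q + 8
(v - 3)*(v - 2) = v^2 - 5*v + 6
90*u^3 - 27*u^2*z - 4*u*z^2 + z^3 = (-6*u + z)*(-3*u + z)*(5*u + z)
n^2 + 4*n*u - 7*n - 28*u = (n - 7)*(n + 4*u)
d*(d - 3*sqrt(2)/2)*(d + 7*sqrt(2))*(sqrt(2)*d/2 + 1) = sqrt(2)*d^4/2 + 13*d^3/2 - 5*sqrt(2)*d^2 - 21*d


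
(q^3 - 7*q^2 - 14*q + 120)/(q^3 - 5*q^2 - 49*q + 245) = (q^2 - 2*q - 24)/(q^2 - 49)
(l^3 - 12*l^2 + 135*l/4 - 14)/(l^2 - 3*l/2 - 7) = (l^2 - 17*l/2 + 4)/(l + 2)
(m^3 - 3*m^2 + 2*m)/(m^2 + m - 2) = m*(m - 2)/(m + 2)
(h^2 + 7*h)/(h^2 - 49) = h/(h - 7)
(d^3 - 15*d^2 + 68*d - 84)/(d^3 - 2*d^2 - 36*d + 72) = (d - 7)/(d + 6)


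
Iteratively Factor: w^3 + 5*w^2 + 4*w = (w + 4)*(w^2 + w) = (w + 1)*(w + 4)*(w)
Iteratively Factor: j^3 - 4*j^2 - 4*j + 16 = (j - 2)*(j^2 - 2*j - 8) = (j - 2)*(j + 2)*(j - 4)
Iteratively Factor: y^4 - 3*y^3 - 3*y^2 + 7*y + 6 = (y + 1)*(y^3 - 4*y^2 + y + 6) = (y - 2)*(y + 1)*(y^2 - 2*y - 3) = (y - 3)*(y - 2)*(y + 1)*(y + 1)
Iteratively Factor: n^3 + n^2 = (n)*(n^2 + n) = n*(n + 1)*(n)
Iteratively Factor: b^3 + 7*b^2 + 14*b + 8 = (b + 2)*(b^2 + 5*b + 4) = (b + 2)*(b + 4)*(b + 1)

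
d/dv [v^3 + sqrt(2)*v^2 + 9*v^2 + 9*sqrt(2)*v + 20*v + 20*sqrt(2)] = 3*v^2 + 2*sqrt(2)*v + 18*v + 9*sqrt(2) + 20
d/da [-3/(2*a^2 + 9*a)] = 3*(4*a + 9)/(a^2*(2*a + 9)^2)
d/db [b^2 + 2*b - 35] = 2*b + 2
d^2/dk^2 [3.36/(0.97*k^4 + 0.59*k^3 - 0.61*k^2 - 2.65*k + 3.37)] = ((-39.1104*k^2 - 11.8944*k + 4.0992)*(0.97*k^4 + 0.59*k^3 - 0.61*k^2 - 2.65*k + 3.37) + 3.36*(3.88*k^3 + 1.77*k^2 - 1.22*k - 2.65)*(7.76*k^3 + 3.54*k^2 - 2.44*k - 5.3))/(0.97*k^4 + 0.59*k^3 - 0.61*k^2 - 2.65*k + 3.37)^3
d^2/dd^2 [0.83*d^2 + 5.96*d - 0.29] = 1.66000000000000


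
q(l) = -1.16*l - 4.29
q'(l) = -1.16000000000000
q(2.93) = -7.69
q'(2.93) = -1.16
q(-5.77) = 2.40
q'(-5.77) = -1.16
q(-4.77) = 1.24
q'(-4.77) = -1.16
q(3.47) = -8.32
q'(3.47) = -1.16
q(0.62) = -5.01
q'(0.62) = -1.16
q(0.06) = -4.36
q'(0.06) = -1.16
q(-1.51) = -2.54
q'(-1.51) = -1.16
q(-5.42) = 2.00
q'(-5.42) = -1.16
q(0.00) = -4.29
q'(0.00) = -1.16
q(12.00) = -18.21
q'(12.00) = -1.16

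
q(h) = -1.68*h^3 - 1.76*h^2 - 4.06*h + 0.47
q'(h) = -5.04*h^2 - 3.52*h - 4.06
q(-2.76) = 33.59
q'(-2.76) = -32.74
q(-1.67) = 10.17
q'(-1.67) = -12.24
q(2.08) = -30.71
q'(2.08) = -33.19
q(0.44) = -1.80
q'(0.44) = -6.58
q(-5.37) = 231.67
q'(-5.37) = -130.50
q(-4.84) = 169.37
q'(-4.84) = -105.09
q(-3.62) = 71.80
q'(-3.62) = -57.36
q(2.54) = -48.73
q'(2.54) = -45.52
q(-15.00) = 5335.37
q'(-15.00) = -1085.26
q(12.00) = -3204.73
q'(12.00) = -772.06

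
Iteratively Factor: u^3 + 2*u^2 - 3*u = (u)*(u^2 + 2*u - 3) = u*(u + 3)*(u - 1)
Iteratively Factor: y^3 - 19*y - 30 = (y + 2)*(y^2 - 2*y - 15) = (y + 2)*(y + 3)*(y - 5)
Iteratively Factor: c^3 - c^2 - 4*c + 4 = (c + 2)*(c^2 - 3*c + 2) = (c - 2)*(c + 2)*(c - 1)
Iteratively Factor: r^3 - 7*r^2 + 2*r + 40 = (r - 4)*(r^2 - 3*r - 10) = (r - 4)*(r + 2)*(r - 5)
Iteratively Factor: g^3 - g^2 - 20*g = (g)*(g^2 - g - 20) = g*(g - 5)*(g + 4)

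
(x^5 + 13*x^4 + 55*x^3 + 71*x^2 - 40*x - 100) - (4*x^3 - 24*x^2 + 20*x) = x^5 + 13*x^4 + 51*x^3 + 95*x^2 - 60*x - 100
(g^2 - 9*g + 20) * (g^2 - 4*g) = g^4 - 13*g^3 + 56*g^2 - 80*g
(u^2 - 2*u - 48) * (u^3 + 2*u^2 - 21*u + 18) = u^5 - 73*u^3 - 36*u^2 + 972*u - 864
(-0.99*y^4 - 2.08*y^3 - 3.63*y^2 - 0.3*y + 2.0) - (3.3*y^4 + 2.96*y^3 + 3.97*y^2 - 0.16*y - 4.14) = -4.29*y^4 - 5.04*y^3 - 7.6*y^2 - 0.14*y + 6.14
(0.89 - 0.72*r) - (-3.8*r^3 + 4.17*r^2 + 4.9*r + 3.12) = 3.8*r^3 - 4.17*r^2 - 5.62*r - 2.23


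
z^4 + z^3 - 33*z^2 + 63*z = z*(z - 3)^2*(z + 7)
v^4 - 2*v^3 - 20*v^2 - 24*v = v*(v - 6)*(v + 2)^2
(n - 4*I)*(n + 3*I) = n^2 - I*n + 12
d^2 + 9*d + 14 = (d + 2)*(d + 7)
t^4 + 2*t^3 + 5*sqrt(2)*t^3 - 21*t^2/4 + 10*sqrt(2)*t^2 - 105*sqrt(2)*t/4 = t*(t - 3/2)*(t + 7/2)*(t + 5*sqrt(2))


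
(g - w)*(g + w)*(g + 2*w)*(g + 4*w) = g^4 + 6*g^3*w + 7*g^2*w^2 - 6*g*w^3 - 8*w^4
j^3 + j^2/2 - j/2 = j*(j - 1/2)*(j + 1)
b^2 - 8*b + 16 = (b - 4)^2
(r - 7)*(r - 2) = r^2 - 9*r + 14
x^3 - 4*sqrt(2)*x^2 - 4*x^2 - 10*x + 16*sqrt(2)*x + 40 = (x - 4)*(x - 5*sqrt(2))*(x + sqrt(2))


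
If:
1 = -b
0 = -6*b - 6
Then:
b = -1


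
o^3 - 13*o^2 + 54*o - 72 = (o - 6)*(o - 4)*(o - 3)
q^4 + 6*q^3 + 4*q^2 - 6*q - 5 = (q - 1)*(q + 1)^2*(q + 5)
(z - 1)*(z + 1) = z^2 - 1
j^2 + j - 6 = (j - 2)*(j + 3)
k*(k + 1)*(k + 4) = k^3 + 5*k^2 + 4*k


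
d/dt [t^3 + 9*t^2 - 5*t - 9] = 3*t^2 + 18*t - 5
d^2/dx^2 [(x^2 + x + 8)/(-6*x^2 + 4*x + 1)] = 2*(-60*x^3 - 882*x^2 + 558*x - 173)/(216*x^6 - 432*x^5 + 180*x^4 + 80*x^3 - 30*x^2 - 12*x - 1)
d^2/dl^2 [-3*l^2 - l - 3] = -6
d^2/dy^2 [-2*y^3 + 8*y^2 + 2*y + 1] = 16 - 12*y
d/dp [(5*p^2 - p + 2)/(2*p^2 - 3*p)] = (-13*p^2 - 8*p + 6)/(p^2*(4*p^2 - 12*p + 9))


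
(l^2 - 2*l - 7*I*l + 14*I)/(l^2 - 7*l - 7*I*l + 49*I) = (l - 2)/(l - 7)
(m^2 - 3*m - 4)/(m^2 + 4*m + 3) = (m - 4)/(m + 3)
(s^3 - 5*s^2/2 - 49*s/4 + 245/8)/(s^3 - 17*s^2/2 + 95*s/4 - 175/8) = (2*s + 7)/(2*s - 5)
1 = 1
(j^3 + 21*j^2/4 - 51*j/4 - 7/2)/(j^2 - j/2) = (4*j^3 + 21*j^2 - 51*j - 14)/(2*j*(2*j - 1))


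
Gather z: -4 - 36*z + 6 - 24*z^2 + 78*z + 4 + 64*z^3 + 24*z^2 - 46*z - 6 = 64*z^3 - 4*z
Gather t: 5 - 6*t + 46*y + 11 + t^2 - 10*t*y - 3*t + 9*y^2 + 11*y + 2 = t^2 + t*(-10*y - 9) + 9*y^2 + 57*y + 18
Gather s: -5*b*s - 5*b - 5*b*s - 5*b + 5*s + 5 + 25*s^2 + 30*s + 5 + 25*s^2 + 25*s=-10*b + 50*s^2 + s*(60 - 10*b) + 10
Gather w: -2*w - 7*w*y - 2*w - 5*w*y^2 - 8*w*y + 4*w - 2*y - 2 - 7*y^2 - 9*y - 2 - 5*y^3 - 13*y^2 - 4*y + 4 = w*(-5*y^2 - 15*y) - 5*y^3 - 20*y^2 - 15*y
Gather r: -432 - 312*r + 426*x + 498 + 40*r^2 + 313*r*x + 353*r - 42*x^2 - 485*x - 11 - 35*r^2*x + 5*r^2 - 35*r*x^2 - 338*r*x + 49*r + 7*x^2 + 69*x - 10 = r^2*(45 - 35*x) + r*(-35*x^2 - 25*x + 90) - 35*x^2 + 10*x + 45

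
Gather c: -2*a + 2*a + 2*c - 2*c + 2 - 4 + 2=0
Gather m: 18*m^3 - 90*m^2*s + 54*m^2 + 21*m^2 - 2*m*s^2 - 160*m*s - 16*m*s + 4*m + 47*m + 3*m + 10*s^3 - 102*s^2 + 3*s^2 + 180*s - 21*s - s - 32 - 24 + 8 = 18*m^3 + m^2*(75 - 90*s) + m*(-2*s^2 - 176*s + 54) + 10*s^3 - 99*s^2 + 158*s - 48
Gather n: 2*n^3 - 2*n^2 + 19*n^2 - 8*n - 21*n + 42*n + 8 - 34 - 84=2*n^3 + 17*n^2 + 13*n - 110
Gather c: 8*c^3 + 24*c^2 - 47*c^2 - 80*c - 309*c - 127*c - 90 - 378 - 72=8*c^3 - 23*c^2 - 516*c - 540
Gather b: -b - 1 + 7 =6 - b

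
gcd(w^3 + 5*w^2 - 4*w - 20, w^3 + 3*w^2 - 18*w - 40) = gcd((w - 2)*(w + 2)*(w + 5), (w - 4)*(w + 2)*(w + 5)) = w^2 + 7*w + 10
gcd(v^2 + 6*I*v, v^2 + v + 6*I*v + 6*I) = v + 6*I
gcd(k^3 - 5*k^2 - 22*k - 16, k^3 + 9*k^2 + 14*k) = k + 2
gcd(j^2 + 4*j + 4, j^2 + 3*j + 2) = j + 2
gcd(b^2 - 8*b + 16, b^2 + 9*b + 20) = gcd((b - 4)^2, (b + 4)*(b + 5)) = 1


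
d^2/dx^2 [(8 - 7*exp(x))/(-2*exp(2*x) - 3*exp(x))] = 2*(14*exp(3*x) - 85*exp(2*x) - 72*exp(x) - 36)*exp(-x)/(8*exp(3*x) + 36*exp(2*x) + 54*exp(x) + 27)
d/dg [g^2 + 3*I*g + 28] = 2*g + 3*I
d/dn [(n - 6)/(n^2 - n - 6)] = (n^2 - n - (n - 6)*(2*n - 1) - 6)/(-n^2 + n + 6)^2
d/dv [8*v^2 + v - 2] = 16*v + 1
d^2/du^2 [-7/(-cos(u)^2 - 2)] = 14*(-2*sin(u)^4 - 3*sin(u)^2 + 3)/(cos(u)^2 + 2)^3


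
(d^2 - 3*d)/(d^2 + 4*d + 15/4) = 4*d*(d - 3)/(4*d^2 + 16*d + 15)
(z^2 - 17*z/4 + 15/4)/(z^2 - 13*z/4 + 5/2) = (z - 3)/(z - 2)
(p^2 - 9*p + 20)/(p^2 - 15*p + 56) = (p^2 - 9*p + 20)/(p^2 - 15*p + 56)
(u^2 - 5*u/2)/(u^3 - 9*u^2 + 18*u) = (u - 5/2)/(u^2 - 9*u + 18)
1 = 1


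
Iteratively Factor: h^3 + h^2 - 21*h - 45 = (h - 5)*(h^2 + 6*h + 9) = (h - 5)*(h + 3)*(h + 3)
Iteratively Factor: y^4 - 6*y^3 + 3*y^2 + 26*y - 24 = (y + 2)*(y^3 - 8*y^2 + 19*y - 12) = (y - 3)*(y + 2)*(y^2 - 5*y + 4) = (y - 4)*(y - 3)*(y + 2)*(y - 1)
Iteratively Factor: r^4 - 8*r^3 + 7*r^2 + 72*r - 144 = (r - 3)*(r^3 - 5*r^2 - 8*r + 48) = (r - 4)*(r - 3)*(r^2 - r - 12) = (r - 4)*(r - 3)*(r + 3)*(r - 4)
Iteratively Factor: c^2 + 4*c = (c)*(c + 4)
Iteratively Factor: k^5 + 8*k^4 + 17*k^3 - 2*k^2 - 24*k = (k + 3)*(k^4 + 5*k^3 + 2*k^2 - 8*k) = (k + 3)*(k + 4)*(k^3 + k^2 - 2*k) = k*(k + 3)*(k + 4)*(k^2 + k - 2) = k*(k + 2)*(k + 3)*(k + 4)*(k - 1)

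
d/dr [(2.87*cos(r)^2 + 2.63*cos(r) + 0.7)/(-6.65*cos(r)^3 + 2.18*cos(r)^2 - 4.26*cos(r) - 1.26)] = (-19.0855*cos(r)^4 - 34.979*cos(r)^3 + 3.9946*cos(r)^2 + 10.2844*cos(r) + 0.3318)*sin(r)/(44.2225*cos(r)^6 - 28.994*cos(r)^5 + 61.4104*cos(r)^4 - 1.8156*cos(r)^3 + 12.654*cos(r)^2 + 10.7352*cos(r) + 1.5876)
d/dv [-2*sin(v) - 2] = -2*cos(v)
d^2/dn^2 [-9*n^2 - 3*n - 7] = -18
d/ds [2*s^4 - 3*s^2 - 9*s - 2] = 8*s^3 - 6*s - 9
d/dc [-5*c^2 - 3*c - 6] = -10*c - 3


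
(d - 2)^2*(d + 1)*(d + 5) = d^4 + 2*d^3 - 15*d^2 + 4*d + 20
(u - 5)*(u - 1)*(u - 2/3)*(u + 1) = u^4 - 17*u^3/3 + 7*u^2/3 + 17*u/3 - 10/3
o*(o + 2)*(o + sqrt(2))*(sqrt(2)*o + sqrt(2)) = sqrt(2)*o^4 + 2*o^3 + 3*sqrt(2)*o^3 + 2*sqrt(2)*o^2 + 6*o^2 + 4*o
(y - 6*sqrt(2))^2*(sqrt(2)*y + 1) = sqrt(2)*y^3 - 23*y^2 + 60*sqrt(2)*y + 72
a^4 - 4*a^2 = a^2*(a - 2)*(a + 2)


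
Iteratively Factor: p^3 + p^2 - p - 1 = (p + 1)*(p^2 - 1) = (p - 1)*(p + 1)*(p + 1)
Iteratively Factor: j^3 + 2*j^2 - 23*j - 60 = (j + 4)*(j^2 - 2*j - 15) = (j + 3)*(j + 4)*(j - 5)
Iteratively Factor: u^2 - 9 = (u + 3)*(u - 3)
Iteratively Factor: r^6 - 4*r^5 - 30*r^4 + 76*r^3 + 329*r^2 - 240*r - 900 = (r + 3)*(r^5 - 7*r^4 - 9*r^3 + 103*r^2 + 20*r - 300) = (r + 2)*(r + 3)*(r^4 - 9*r^3 + 9*r^2 + 85*r - 150) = (r + 2)*(r + 3)^2*(r^3 - 12*r^2 + 45*r - 50) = (r - 2)*(r + 2)*(r + 3)^2*(r^2 - 10*r + 25) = (r - 5)*(r - 2)*(r + 2)*(r + 3)^2*(r - 5)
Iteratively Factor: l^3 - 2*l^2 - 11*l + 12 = (l - 1)*(l^2 - l - 12) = (l - 4)*(l - 1)*(l + 3)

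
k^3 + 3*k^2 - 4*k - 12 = (k - 2)*(k + 2)*(k + 3)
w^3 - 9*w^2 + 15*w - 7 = (w - 7)*(w - 1)^2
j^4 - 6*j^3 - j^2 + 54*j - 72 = (j - 4)*(j - 3)*(j - 2)*(j + 3)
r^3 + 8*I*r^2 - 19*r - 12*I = (r + I)*(r + 3*I)*(r + 4*I)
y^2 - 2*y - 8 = (y - 4)*(y + 2)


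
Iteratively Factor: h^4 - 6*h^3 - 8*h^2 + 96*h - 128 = (h + 4)*(h^3 - 10*h^2 + 32*h - 32) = (h - 2)*(h + 4)*(h^2 - 8*h + 16) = (h - 4)*(h - 2)*(h + 4)*(h - 4)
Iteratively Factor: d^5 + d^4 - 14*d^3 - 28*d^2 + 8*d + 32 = (d + 2)*(d^4 - d^3 - 12*d^2 - 4*d + 16) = (d + 2)^2*(d^3 - 3*d^2 - 6*d + 8) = (d + 2)^3*(d^2 - 5*d + 4) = (d - 1)*(d + 2)^3*(d - 4)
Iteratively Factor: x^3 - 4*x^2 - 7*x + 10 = (x + 2)*(x^2 - 6*x + 5) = (x - 5)*(x + 2)*(x - 1)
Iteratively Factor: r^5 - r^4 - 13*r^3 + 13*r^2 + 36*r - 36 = (r + 3)*(r^4 - 4*r^3 - r^2 + 16*r - 12) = (r - 3)*(r + 3)*(r^3 - r^2 - 4*r + 4) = (r - 3)*(r + 2)*(r + 3)*(r^2 - 3*r + 2) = (r - 3)*(r - 2)*(r + 2)*(r + 3)*(r - 1)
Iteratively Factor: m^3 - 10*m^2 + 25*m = (m - 5)*(m^2 - 5*m) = (m - 5)^2*(m)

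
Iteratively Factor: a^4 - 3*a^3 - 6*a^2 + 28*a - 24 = (a - 2)*(a^3 - a^2 - 8*a + 12) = (a - 2)^2*(a^2 + a - 6) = (a - 2)^3*(a + 3)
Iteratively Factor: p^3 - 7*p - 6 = (p + 2)*(p^2 - 2*p - 3) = (p + 1)*(p + 2)*(p - 3)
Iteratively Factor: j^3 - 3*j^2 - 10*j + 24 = (j + 3)*(j^2 - 6*j + 8) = (j - 2)*(j + 3)*(j - 4)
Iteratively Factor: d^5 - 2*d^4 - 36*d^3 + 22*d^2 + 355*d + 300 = (d - 5)*(d^4 + 3*d^3 - 21*d^2 - 83*d - 60) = (d - 5)^2*(d^3 + 8*d^2 + 19*d + 12) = (d - 5)^2*(d + 3)*(d^2 + 5*d + 4) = (d - 5)^2*(d + 1)*(d + 3)*(d + 4)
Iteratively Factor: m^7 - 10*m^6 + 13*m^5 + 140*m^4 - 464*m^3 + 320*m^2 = (m - 4)*(m^6 - 6*m^5 - 11*m^4 + 96*m^3 - 80*m^2) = (m - 4)*(m - 1)*(m^5 - 5*m^4 - 16*m^3 + 80*m^2) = m*(m - 4)*(m - 1)*(m^4 - 5*m^3 - 16*m^2 + 80*m) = m*(m - 4)^2*(m - 1)*(m^3 - m^2 - 20*m) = m*(m - 4)^2*(m - 1)*(m + 4)*(m^2 - 5*m) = m*(m - 5)*(m - 4)^2*(m - 1)*(m + 4)*(m)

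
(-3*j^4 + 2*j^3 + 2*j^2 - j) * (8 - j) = 3*j^5 - 26*j^4 + 14*j^3 + 17*j^2 - 8*j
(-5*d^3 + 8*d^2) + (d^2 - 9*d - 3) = -5*d^3 + 9*d^2 - 9*d - 3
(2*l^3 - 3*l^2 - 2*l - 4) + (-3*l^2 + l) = 2*l^3 - 6*l^2 - l - 4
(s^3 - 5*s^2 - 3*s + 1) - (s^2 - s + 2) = s^3 - 6*s^2 - 2*s - 1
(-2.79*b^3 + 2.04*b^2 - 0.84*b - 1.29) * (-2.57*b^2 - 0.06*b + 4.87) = 7.1703*b^5 - 5.0754*b^4 - 11.5509*b^3 + 13.3005*b^2 - 4.0134*b - 6.2823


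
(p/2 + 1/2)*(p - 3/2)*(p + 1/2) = p^3/2 - 7*p/8 - 3/8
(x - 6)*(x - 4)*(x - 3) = x^3 - 13*x^2 + 54*x - 72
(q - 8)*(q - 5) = q^2 - 13*q + 40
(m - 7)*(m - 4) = m^2 - 11*m + 28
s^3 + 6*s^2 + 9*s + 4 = (s + 1)^2*(s + 4)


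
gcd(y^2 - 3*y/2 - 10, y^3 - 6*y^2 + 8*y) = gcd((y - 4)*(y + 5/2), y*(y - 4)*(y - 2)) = y - 4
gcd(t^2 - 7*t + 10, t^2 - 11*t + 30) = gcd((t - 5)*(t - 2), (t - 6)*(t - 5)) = t - 5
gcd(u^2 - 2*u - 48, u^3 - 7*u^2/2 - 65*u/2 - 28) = u - 8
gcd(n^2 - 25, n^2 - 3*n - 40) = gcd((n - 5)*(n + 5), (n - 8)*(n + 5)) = n + 5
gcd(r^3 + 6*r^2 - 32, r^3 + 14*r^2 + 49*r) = 1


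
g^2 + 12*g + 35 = (g + 5)*(g + 7)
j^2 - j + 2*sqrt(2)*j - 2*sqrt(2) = (j - 1)*(j + 2*sqrt(2))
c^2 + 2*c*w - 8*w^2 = (c - 2*w)*(c + 4*w)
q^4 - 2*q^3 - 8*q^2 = q^2*(q - 4)*(q + 2)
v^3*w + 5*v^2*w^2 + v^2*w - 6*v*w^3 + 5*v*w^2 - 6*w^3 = (v - w)*(v + 6*w)*(v*w + w)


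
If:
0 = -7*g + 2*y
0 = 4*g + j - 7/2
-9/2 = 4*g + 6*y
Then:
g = -9/50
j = 211/50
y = -63/100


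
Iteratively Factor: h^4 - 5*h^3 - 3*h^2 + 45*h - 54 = (h - 2)*(h^3 - 3*h^2 - 9*h + 27) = (h - 3)*(h - 2)*(h^2 - 9) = (h - 3)*(h - 2)*(h + 3)*(h - 3)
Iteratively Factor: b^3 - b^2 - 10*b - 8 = (b + 2)*(b^2 - 3*b - 4) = (b + 1)*(b + 2)*(b - 4)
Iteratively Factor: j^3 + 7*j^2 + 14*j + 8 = (j + 1)*(j^2 + 6*j + 8) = (j + 1)*(j + 2)*(j + 4)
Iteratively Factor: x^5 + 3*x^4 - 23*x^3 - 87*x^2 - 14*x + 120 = (x + 4)*(x^4 - x^3 - 19*x^2 - 11*x + 30) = (x + 3)*(x + 4)*(x^3 - 4*x^2 - 7*x + 10) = (x + 2)*(x + 3)*(x + 4)*(x^2 - 6*x + 5) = (x - 1)*(x + 2)*(x + 3)*(x + 4)*(x - 5)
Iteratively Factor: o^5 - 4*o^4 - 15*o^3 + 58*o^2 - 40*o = (o - 5)*(o^4 + o^3 - 10*o^2 + 8*o) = o*(o - 5)*(o^3 + o^2 - 10*o + 8) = o*(o - 5)*(o + 4)*(o^2 - 3*o + 2) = o*(o - 5)*(o - 1)*(o + 4)*(o - 2)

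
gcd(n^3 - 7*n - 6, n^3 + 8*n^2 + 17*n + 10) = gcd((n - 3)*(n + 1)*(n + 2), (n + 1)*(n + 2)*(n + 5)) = n^2 + 3*n + 2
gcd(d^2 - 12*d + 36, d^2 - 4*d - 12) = d - 6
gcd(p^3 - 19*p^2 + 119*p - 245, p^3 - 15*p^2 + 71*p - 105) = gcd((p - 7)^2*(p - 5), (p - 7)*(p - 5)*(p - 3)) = p^2 - 12*p + 35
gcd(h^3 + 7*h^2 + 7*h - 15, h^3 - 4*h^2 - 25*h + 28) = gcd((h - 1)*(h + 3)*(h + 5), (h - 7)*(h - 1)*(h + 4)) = h - 1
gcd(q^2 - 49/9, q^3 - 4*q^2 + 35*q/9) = q - 7/3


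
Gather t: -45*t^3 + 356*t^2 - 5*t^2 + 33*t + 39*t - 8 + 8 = -45*t^3 + 351*t^2 + 72*t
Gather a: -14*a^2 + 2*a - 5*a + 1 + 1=-14*a^2 - 3*a + 2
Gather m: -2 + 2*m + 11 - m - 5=m + 4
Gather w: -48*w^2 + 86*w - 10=-48*w^2 + 86*w - 10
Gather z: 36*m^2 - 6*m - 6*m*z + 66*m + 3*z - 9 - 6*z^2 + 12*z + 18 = 36*m^2 + 60*m - 6*z^2 + z*(15 - 6*m) + 9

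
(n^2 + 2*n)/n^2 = (n + 2)/n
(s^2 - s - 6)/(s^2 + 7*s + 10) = (s - 3)/(s + 5)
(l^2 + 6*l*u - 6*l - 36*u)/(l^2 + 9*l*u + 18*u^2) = (l - 6)/(l + 3*u)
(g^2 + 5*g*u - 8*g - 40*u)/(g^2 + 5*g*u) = (g - 8)/g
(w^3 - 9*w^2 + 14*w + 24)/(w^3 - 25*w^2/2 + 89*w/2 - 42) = 2*(w^2 - 5*w - 6)/(2*w^2 - 17*w + 21)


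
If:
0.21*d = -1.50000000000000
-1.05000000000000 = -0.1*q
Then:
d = -7.14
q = 10.50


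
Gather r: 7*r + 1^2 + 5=7*r + 6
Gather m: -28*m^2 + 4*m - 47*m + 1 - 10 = -28*m^2 - 43*m - 9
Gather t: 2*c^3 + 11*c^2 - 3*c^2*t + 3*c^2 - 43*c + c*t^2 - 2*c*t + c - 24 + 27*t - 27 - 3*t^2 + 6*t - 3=2*c^3 + 14*c^2 - 42*c + t^2*(c - 3) + t*(-3*c^2 - 2*c + 33) - 54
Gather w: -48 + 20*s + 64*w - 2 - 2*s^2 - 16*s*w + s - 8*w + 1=-2*s^2 + 21*s + w*(56 - 16*s) - 49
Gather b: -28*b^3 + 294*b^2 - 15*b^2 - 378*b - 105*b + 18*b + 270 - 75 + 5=-28*b^3 + 279*b^2 - 465*b + 200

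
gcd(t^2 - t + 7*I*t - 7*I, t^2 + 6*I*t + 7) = t + 7*I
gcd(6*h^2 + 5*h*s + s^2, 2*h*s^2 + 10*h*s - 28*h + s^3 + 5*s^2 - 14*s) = 2*h + s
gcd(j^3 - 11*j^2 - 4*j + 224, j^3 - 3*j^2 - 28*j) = j^2 - 3*j - 28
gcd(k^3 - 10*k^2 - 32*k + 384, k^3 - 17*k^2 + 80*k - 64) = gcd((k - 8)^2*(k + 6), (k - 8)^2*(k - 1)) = k^2 - 16*k + 64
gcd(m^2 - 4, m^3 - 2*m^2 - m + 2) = m - 2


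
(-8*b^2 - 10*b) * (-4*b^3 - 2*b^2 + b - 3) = 32*b^5 + 56*b^4 + 12*b^3 + 14*b^2 + 30*b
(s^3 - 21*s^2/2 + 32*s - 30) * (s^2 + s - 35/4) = s^5 - 19*s^4/2 + 51*s^3/4 + 751*s^2/8 - 310*s + 525/2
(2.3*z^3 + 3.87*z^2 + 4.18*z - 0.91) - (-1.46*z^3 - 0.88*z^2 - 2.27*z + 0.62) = 3.76*z^3 + 4.75*z^2 + 6.45*z - 1.53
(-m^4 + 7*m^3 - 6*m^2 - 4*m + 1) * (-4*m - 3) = 4*m^5 - 25*m^4 + 3*m^3 + 34*m^2 + 8*m - 3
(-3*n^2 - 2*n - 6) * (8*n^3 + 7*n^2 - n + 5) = -24*n^5 - 37*n^4 - 59*n^3 - 55*n^2 - 4*n - 30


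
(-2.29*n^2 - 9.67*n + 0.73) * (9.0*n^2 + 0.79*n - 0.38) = -20.61*n^4 - 88.8391*n^3 - 0.1991*n^2 + 4.2513*n - 0.2774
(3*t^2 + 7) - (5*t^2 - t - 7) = -2*t^2 + t + 14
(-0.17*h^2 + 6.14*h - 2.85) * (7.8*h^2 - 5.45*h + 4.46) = -1.326*h^4 + 48.8185*h^3 - 56.4512*h^2 + 42.9169*h - 12.711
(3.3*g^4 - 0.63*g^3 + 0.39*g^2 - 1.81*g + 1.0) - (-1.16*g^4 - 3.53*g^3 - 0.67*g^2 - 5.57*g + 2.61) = 4.46*g^4 + 2.9*g^3 + 1.06*g^2 + 3.76*g - 1.61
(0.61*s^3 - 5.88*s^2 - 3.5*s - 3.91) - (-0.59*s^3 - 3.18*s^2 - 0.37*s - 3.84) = 1.2*s^3 - 2.7*s^2 - 3.13*s - 0.0700000000000003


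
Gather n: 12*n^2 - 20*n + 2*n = 12*n^2 - 18*n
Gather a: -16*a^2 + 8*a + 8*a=-16*a^2 + 16*a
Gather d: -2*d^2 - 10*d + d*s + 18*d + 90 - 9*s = -2*d^2 + d*(s + 8) - 9*s + 90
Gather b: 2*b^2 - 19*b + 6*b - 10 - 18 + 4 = 2*b^2 - 13*b - 24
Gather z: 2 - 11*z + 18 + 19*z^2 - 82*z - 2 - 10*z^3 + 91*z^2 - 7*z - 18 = -10*z^3 + 110*z^2 - 100*z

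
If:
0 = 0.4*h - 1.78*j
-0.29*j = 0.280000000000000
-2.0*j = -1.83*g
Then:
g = -1.06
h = -4.30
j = -0.97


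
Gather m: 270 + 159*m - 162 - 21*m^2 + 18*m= -21*m^2 + 177*m + 108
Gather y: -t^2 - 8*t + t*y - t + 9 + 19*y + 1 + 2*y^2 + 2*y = -t^2 - 9*t + 2*y^2 + y*(t + 21) + 10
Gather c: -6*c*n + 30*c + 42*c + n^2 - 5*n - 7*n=c*(72 - 6*n) + n^2 - 12*n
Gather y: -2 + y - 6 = y - 8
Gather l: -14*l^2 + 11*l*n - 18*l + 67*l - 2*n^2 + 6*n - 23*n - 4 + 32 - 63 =-14*l^2 + l*(11*n + 49) - 2*n^2 - 17*n - 35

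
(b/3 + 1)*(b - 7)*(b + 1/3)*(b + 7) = b^4/3 + 10*b^3/9 - 16*b^2 - 490*b/9 - 49/3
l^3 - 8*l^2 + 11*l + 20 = (l - 5)*(l - 4)*(l + 1)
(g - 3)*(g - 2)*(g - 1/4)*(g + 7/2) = g^4 - 7*g^3/4 - 89*g^2/8 + 191*g/8 - 21/4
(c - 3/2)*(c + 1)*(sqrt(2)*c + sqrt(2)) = sqrt(2)*c^3 + sqrt(2)*c^2/2 - 2*sqrt(2)*c - 3*sqrt(2)/2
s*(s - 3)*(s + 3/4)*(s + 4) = s^4 + 7*s^3/4 - 45*s^2/4 - 9*s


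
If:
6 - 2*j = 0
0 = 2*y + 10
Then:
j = 3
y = -5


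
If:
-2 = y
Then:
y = -2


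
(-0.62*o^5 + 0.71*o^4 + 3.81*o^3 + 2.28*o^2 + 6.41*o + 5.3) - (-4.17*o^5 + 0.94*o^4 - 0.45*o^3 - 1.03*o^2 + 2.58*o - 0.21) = 3.55*o^5 - 0.23*o^4 + 4.26*o^3 + 3.31*o^2 + 3.83*o + 5.51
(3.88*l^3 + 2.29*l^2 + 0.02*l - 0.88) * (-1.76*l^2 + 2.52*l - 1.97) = -6.8288*l^5 + 5.7472*l^4 - 1.908*l^3 - 2.9121*l^2 - 2.257*l + 1.7336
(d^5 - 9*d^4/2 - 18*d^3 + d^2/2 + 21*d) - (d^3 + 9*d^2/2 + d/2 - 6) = d^5 - 9*d^4/2 - 19*d^3 - 4*d^2 + 41*d/2 + 6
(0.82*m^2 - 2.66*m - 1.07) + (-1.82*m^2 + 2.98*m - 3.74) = -1.0*m^2 + 0.32*m - 4.81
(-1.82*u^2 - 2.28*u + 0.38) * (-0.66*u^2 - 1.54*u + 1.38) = 1.2012*u^4 + 4.3076*u^3 + 0.7488*u^2 - 3.7316*u + 0.5244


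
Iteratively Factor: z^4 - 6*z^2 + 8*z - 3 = (z - 1)*(z^3 + z^2 - 5*z + 3) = (z - 1)^2*(z^2 + 2*z - 3) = (z - 1)^3*(z + 3)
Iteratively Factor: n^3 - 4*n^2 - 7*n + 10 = (n + 2)*(n^2 - 6*n + 5) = (n - 5)*(n + 2)*(n - 1)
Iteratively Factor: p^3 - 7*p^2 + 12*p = (p - 4)*(p^2 - 3*p) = p*(p - 4)*(p - 3)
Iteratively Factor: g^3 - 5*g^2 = (g)*(g^2 - 5*g) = g^2*(g - 5)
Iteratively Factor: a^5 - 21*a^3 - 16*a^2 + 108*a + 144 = (a + 2)*(a^4 - 2*a^3 - 17*a^2 + 18*a + 72) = (a - 3)*(a + 2)*(a^3 + a^2 - 14*a - 24) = (a - 4)*(a - 3)*(a + 2)*(a^2 + 5*a + 6) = (a - 4)*(a - 3)*(a + 2)^2*(a + 3)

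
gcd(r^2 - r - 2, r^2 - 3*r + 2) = r - 2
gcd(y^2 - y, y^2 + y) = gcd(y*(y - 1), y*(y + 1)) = y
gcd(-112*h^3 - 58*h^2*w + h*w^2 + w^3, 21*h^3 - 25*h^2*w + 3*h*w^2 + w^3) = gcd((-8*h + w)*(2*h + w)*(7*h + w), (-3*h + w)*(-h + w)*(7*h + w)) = 7*h + w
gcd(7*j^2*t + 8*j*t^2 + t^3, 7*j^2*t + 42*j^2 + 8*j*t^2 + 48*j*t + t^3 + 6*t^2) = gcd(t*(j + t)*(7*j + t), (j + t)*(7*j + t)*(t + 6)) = 7*j^2 + 8*j*t + t^2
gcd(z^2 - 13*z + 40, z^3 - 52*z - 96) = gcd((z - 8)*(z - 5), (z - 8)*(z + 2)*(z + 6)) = z - 8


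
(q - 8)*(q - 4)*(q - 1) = q^3 - 13*q^2 + 44*q - 32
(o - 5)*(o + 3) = o^2 - 2*o - 15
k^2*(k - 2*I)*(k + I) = k^4 - I*k^3 + 2*k^2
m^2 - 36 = (m - 6)*(m + 6)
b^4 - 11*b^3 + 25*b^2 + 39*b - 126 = (b - 7)*(b - 3)^2*(b + 2)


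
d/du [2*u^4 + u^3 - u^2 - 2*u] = 8*u^3 + 3*u^2 - 2*u - 2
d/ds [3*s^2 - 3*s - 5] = 6*s - 3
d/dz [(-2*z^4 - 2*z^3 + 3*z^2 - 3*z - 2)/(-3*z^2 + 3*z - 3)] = (4*z^5 - 4*z^4 + 4*z^3 + 6*z^2 - 10*z + 5)/(3*(z^4 - 2*z^3 + 3*z^2 - 2*z + 1))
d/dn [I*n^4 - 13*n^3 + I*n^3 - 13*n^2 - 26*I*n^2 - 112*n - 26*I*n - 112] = 4*I*n^3 + n^2*(-39 + 3*I) + n*(-26 - 52*I) - 112 - 26*I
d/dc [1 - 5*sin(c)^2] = -5*sin(2*c)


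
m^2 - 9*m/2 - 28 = (m - 8)*(m + 7/2)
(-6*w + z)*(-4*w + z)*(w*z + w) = 24*w^3*z + 24*w^3 - 10*w^2*z^2 - 10*w^2*z + w*z^3 + w*z^2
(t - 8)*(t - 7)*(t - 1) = t^3 - 16*t^2 + 71*t - 56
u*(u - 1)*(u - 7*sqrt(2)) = u^3 - 7*sqrt(2)*u^2 - u^2 + 7*sqrt(2)*u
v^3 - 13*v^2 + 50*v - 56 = (v - 7)*(v - 4)*(v - 2)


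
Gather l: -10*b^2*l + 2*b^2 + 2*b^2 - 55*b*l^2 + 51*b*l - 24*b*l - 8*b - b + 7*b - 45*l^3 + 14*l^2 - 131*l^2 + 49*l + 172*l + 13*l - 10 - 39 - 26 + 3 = 4*b^2 - 2*b - 45*l^3 + l^2*(-55*b - 117) + l*(-10*b^2 + 27*b + 234) - 72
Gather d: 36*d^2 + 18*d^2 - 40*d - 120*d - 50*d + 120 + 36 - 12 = 54*d^2 - 210*d + 144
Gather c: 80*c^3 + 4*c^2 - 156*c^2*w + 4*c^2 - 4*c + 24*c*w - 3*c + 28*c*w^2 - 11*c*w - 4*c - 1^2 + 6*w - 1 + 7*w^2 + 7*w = 80*c^3 + c^2*(8 - 156*w) + c*(28*w^2 + 13*w - 11) + 7*w^2 + 13*w - 2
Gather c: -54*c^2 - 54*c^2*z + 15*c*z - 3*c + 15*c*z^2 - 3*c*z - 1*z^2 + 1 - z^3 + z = c^2*(-54*z - 54) + c*(15*z^2 + 12*z - 3) - z^3 - z^2 + z + 1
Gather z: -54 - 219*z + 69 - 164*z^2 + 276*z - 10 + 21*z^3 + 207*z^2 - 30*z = 21*z^3 + 43*z^2 + 27*z + 5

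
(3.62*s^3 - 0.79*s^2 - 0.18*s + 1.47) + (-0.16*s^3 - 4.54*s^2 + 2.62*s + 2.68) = 3.46*s^3 - 5.33*s^2 + 2.44*s + 4.15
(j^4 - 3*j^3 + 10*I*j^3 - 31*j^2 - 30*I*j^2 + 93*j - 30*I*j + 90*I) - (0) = j^4 - 3*j^3 + 10*I*j^3 - 31*j^2 - 30*I*j^2 + 93*j - 30*I*j + 90*I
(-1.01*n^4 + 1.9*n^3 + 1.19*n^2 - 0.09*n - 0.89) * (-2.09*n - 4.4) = 2.1109*n^5 + 0.473000000000001*n^4 - 10.8471*n^3 - 5.0479*n^2 + 2.2561*n + 3.916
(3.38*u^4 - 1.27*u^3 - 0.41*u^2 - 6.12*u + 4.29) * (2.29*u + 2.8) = 7.7402*u^5 + 6.5557*u^4 - 4.4949*u^3 - 15.1628*u^2 - 7.3119*u + 12.012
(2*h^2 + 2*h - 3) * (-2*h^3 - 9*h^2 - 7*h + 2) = -4*h^5 - 22*h^4 - 26*h^3 + 17*h^2 + 25*h - 6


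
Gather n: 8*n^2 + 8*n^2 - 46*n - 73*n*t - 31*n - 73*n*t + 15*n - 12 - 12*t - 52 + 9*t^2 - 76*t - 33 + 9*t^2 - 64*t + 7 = 16*n^2 + n*(-146*t - 62) + 18*t^2 - 152*t - 90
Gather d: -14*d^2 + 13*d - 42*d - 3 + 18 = -14*d^2 - 29*d + 15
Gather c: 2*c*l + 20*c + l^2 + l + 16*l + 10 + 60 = c*(2*l + 20) + l^2 + 17*l + 70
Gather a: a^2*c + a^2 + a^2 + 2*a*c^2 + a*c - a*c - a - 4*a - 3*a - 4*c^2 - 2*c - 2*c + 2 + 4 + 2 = a^2*(c + 2) + a*(2*c^2 - 8) - 4*c^2 - 4*c + 8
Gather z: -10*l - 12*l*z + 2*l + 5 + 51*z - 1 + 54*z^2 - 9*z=-8*l + 54*z^2 + z*(42 - 12*l) + 4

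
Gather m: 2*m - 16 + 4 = 2*m - 12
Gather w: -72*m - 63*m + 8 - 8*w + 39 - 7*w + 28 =-135*m - 15*w + 75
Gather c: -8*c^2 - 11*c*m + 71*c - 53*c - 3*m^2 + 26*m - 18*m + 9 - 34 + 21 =-8*c^2 + c*(18 - 11*m) - 3*m^2 + 8*m - 4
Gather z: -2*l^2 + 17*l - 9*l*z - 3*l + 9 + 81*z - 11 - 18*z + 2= -2*l^2 + 14*l + z*(63 - 9*l)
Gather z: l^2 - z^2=l^2 - z^2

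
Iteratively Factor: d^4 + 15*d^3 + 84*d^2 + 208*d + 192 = (d + 4)*(d^3 + 11*d^2 + 40*d + 48) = (d + 4)^2*(d^2 + 7*d + 12) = (d + 4)^3*(d + 3)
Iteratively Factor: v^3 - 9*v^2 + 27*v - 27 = (v - 3)*(v^2 - 6*v + 9) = (v - 3)^2*(v - 3)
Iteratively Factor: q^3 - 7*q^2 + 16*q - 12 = (q - 2)*(q^2 - 5*q + 6) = (q - 2)^2*(q - 3)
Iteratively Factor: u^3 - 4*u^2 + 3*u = (u - 1)*(u^2 - 3*u) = (u - 3)*(u - 1)*(u)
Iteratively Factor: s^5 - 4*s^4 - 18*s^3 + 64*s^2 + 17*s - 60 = (s + 4)*(s^4 - 8*s^3 + 14*s^2 + 8*s - 15) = (s + 1)*(s + 4)*(s^3 - 9*s^2 + 23*s - 15) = (s - 3)*(s + 1)*(s + 4)*(s^2 - 6*s + 5) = (s - 3)*(s - 1)*(s + 1)*(s + 4)*(s - 5)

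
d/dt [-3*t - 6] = -3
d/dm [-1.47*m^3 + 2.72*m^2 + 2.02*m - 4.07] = -4.41*m^2 + 5.44*m + 2.02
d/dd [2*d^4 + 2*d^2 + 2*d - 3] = 8*d^3 + 4*d + 2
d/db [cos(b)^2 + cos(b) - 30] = -sin(b) - sin(2*b)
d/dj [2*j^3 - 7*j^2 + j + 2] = 6*j^2 - 14*j + 1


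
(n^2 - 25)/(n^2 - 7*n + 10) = (n + 5)/(n - 2)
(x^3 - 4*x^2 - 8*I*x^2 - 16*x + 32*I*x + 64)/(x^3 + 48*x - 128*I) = (x - 4)/(x + 8*I)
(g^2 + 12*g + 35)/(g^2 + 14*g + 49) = (g + 5)/(g + 7)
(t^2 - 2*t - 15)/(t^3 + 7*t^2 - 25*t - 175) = (t + 3)/(t^2 + 12*t + 35)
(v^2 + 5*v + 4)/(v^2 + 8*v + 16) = (v + 1)/(v + 4)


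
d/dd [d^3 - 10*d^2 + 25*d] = 3*d^2 - 20*d + 25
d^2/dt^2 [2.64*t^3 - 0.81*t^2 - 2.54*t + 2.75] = 15.84*t - 1.62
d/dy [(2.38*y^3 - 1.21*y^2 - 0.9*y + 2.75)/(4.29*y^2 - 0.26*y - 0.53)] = (10.2102*y^4 - 1.2376*y^3 + 0.391400000000001*y^2 - 22.3124*y + 1.192)/(18.4041*y^4 - 2.2308*y^3 - 4.4798*y^2 + 0.2756*y + 0.2809)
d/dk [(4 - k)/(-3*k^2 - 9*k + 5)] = (-3*k^2 + 24*k + 31)/(9*k^4 + 54*k^3 + 51*k^2 - 90*k + 25)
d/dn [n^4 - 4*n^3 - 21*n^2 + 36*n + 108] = 4*n^3 - 12*n^2 - 42*n + 36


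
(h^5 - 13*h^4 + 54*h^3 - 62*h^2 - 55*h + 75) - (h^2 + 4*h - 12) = h^5 - 13*h^4 + 54*h^3 - 63*h^2 - 59*h + 87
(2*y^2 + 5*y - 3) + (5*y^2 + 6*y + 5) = 7*y^2 + 11*y + 2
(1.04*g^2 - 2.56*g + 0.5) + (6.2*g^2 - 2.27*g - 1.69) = 7.24*g^2 - 4.83*g - 1.19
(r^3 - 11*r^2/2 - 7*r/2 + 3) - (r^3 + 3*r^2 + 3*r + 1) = -17*r^2/2 - 13*r/2 + 2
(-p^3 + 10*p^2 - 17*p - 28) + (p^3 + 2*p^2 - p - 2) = 12*p^2 - 18*p - 30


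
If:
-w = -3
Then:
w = 3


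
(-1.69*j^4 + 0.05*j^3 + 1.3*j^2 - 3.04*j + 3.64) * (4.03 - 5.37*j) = 9.0753*j^5 - 7.0792*j^4 - 6.7795*j^3 + 21.5638*j^2 - 31.798*j + 14.6692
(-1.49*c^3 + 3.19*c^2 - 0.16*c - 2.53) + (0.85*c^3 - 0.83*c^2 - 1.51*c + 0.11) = -0.64*c^3 + 2.36*c^2 - 1.67*c - 2.42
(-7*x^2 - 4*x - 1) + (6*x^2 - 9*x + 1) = -x^2 - 13*x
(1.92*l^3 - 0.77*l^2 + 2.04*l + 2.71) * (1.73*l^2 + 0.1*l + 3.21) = 3.3216*l^5 - 1.1401*l^4 + 9.6154*l^3 + 2.4206*l^2 + 6.8194*l + 8.6991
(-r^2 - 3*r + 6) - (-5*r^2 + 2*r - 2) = 4*r^2 - 5*r + 8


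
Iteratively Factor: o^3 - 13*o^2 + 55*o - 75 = (o - 5)*(o^2 - 8*o + 15) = (o - 5)^2*(o - 3)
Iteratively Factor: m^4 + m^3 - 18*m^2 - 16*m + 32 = (m - 1)*(m^3 + 2*m^2 - 16*m - 32) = (m - 1)*(m + 4)*(m^2 - 2*m - 8) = (m - 1)*(m + 2)*(m + 4)*(m - 4)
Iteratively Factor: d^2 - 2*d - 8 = (d + 2)*(d - 4)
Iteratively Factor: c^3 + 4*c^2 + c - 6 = (c + 3)*(c^2 + c - 2) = (c + 2)*(c + 3)*(c - 1)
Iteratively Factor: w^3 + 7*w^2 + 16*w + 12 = (w + 2)*(w^2 + 5*w + 6) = (w + 2)*(w + 3)*(w + 2)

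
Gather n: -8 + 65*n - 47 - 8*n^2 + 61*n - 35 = -8*n^2 + 126*n - 90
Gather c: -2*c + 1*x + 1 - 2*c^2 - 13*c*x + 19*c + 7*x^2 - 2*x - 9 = -2*c^2 + c*(17 - 13*x) + 7*x^2 - x - 8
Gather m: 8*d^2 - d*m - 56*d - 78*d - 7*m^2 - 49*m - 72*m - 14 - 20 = 8*d^2 - 134*d - 7*m^2 + m*(-d - 121) - 34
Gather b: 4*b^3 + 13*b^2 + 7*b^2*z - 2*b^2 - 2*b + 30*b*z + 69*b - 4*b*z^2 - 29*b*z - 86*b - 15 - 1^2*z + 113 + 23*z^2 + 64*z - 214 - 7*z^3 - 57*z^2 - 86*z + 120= 4*b^3 + b^2*(7*z + 11) + b*(-4*z^2 + z - 19) - 7*z^3 - 34*z^2 - 23*z + 4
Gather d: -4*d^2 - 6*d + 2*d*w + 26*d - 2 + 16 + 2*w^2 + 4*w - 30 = -4*d^2 + d*(2*w + 20) + 2*w^2 + 4*w - 16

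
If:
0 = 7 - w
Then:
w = 7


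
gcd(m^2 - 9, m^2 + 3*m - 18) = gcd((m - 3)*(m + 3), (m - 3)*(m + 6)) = m - 3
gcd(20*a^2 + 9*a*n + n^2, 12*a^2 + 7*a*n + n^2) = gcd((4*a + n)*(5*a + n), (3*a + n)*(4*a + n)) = 4*a + n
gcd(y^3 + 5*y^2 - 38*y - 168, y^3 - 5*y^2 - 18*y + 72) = y^2 - 2*y - 24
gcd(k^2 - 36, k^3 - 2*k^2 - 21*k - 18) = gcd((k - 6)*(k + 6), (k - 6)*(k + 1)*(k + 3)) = k - 6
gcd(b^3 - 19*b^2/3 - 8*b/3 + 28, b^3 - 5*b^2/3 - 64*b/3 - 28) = b^2 - 4*b - 12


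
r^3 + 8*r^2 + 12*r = r*(r + 2)*(r + 6)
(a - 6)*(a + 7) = a^2 + a - 42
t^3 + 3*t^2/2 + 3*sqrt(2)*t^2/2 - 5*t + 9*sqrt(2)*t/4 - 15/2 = (t + 3/2)*(t - sqrt(2))*(t + 5*sqrt(2)/2)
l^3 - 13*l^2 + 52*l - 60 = (l - 6)*(l - 5)*(l - 2)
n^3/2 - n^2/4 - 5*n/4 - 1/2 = (n/2 + 1/4)*(n - 2)*(n + 1)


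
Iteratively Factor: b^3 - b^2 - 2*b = (b)*(b^2 - b - 2) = b*(b - 2)*(b + 1)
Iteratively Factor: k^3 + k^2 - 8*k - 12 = (k + 2)*(k^2 - k - 6) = (k - 3)*(k + 2)*(k + 2)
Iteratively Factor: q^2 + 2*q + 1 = (q + 1)*(q + 1)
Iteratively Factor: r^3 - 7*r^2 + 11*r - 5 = (r - 5)*(r^2 - 2*r + 1) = (r - 5)*(r - 1)*(r - 1)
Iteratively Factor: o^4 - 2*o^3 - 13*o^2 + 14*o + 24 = (o + 1)*(o^3 - 3*o^2 - 10*o + 24) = (o - 2)*(o + 1)*(o^2 - o - 12) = (o - 2)*(o + 1)*(o + 3)*(o - 4)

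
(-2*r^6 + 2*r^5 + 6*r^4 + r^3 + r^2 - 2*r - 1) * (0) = 0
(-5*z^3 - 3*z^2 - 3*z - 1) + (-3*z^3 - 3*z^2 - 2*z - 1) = -8*z^3 - 6*z^2 - 5*z - 2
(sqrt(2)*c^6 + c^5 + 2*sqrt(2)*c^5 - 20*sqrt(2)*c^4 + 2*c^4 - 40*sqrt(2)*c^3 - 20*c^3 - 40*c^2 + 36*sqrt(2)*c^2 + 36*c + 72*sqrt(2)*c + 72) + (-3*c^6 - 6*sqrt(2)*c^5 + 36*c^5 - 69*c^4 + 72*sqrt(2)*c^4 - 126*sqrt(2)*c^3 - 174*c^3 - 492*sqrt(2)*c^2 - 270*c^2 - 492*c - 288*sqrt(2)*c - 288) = -3*c^6 + sqrt(2)*c^6 - 4*sqrt(2)*c^5 + 37*c^5 - 67*c^4 + 52*sqrt(2)*c^4 - 166*sqrt(2)*c^3 - 194*c^3 - 456*sqrt(2)*c^2 - 310*c^2 - 456*c - 216*sqrt(2)*c - 216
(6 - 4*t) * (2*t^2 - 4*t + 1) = -8*t^3 + 28*t^2 - 28*t + 6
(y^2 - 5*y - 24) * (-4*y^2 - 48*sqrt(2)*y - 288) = -4*y^4 - 48*sqrt(2)*y^3 + 20*y^3 - 192*y^2 + 240*sqrt(2)*y^2 + 1440*y + 1152*sqrt(2)*y + 6912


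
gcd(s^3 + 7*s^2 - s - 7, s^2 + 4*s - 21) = s + 7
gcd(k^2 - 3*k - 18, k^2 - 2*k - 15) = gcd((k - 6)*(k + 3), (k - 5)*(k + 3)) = k + 3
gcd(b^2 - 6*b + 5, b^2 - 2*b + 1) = b - 1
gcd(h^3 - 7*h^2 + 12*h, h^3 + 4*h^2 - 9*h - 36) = h - 3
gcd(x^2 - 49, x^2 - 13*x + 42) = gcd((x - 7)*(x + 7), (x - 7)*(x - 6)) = x - 7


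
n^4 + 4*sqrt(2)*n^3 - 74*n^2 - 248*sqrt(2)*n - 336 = (n - 6*sqrt(2))*(n + sqrt(2))*(n + 2*sqrt(2))*(n + 7*sqrt(2))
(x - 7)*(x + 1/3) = x^2 - 20*x/3 - 7/3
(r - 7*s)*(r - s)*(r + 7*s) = r^3 - r^2*s - 49*r*s^2 + 49*s^3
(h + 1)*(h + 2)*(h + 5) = h^3 + 8*h^2 + 17*h + 10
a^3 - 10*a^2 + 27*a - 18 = (a - 6)*(a - 3)*(a - 1)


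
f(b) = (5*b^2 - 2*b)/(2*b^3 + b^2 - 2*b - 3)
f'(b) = (10*b - 2)/(2*b^3 + b^2 - 2*b - 3) + (5*b^2 - 2*b)*(-6*b^2 - 2*b + 2)/(2*b^3 + b^2 - 2*b - 3)^2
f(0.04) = 0.02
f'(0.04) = 0.51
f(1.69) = 1.78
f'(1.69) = -2.94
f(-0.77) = -2.53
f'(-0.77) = 5.42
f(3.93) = 0.55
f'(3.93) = -0.13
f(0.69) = -0.31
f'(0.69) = -1.72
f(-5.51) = -0.55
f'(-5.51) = -0.12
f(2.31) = 0.99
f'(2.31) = -0.58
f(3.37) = 0.64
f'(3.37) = -0.19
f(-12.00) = -0.23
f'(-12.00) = -0.02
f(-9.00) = -0.31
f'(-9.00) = -0.04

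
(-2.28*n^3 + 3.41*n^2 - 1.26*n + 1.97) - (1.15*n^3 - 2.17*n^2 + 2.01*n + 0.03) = -3.43*n^3 + 5.58*n^2 - 3.27*n + 1.94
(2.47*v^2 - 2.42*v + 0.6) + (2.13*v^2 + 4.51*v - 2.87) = 4.6*v^2 + 2.09*v - 2.27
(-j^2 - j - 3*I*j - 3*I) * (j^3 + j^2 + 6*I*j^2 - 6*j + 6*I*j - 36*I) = -j^5 - 2*j^4 - 9*I*j^4 + 23*j^3 - 18*I*j^3 + 42*j^2 + 45*I*j^2 - 90*j + 54*I*j - 108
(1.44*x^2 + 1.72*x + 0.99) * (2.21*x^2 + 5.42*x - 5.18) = 3.1824*x^4 + 11.606*x^3 + 4.0511*x^2 - 3.5438*x - 5.1282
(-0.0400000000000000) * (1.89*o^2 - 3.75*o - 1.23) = -0.0756*o^2 + 0.15*o + 0.0492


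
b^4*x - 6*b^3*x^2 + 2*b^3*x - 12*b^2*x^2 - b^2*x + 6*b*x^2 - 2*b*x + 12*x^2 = (b - 1)*(b + 2)*(b - 6*x)*(b*x + x)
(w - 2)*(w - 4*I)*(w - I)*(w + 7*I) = w^4 - 2*w^3 + 2*I*w^3 + 31*w^2 - 4*I*w^2 - 62*w - 28*I*w + 56*I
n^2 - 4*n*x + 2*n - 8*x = (n + 2)*(n - 4*x)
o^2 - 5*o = o*(o - 5)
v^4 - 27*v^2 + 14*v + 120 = (v - 4)*(v - 3)*(v + 2)*(v + 5)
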